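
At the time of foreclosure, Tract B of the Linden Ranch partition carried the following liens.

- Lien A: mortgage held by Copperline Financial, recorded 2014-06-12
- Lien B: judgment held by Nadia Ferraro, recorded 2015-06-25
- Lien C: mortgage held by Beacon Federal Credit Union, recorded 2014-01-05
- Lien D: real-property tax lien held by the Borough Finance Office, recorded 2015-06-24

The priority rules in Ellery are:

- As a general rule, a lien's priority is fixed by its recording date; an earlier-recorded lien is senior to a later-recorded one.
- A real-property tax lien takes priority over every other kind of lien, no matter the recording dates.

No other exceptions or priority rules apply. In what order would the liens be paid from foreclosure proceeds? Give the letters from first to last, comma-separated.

D, C, A, B

As a real-property tax lien, D is senior to every other lien.
Among the remaining liens, by effective date: C (2014-01-05), A (2014-06-12), B (2015-06-25).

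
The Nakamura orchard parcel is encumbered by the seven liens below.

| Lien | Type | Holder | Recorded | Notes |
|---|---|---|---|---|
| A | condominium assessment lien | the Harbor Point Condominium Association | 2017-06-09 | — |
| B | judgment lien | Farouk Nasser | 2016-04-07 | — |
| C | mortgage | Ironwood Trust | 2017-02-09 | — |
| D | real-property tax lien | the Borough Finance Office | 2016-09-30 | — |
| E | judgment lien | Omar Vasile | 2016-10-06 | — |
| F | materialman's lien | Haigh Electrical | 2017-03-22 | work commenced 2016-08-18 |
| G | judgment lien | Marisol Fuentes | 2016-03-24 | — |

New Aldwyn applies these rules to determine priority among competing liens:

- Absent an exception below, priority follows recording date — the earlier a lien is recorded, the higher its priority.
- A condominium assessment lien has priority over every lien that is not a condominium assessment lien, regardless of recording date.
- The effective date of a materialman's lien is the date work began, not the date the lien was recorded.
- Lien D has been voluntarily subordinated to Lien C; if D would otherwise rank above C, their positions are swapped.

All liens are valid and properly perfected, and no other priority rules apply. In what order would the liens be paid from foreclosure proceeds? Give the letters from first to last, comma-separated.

A, G, B, F, C, E, D

Effective dates after the stated exceptions: F is treated as recorded 2016-08-18, the work-commencement date.
As a condominium assessment lien, A is senior to every other lien.
Remaining liens by effective date: G (2016-03-24), B (2016-04-07), F (2016-08-18), D (2016-09-30), E (2016-10-06), C (2017-02-09).
D is senior to C before the subordination, so the two trade places.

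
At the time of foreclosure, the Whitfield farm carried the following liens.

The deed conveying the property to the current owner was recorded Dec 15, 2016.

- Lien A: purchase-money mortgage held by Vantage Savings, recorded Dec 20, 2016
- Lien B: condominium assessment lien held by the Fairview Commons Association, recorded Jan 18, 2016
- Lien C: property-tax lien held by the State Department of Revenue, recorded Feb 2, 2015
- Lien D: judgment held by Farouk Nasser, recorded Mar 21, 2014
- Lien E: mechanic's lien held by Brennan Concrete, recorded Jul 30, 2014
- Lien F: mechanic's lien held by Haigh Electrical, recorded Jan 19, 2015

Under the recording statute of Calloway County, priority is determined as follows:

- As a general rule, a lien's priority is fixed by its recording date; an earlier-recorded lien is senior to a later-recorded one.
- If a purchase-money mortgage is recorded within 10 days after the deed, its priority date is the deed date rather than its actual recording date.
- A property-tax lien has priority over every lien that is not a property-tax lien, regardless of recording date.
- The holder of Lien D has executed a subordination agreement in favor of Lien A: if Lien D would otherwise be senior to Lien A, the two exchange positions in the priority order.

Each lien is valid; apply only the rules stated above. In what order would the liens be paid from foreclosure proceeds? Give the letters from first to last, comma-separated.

First, effective dates: A's effective date is the deed date, Dec 15, 2016.
C, as a property-tax lien, has superpriority and ranks first.
Ordering the rest by effective date: D (Mar 21, 2014), E (Jul 30, 2014), F (Jan 19, 2015), B (Jan 18, 2016), A (Dec 15, 2016).
D is senior to A before the subordination, so the two trade places.

C, A, E, F, B, D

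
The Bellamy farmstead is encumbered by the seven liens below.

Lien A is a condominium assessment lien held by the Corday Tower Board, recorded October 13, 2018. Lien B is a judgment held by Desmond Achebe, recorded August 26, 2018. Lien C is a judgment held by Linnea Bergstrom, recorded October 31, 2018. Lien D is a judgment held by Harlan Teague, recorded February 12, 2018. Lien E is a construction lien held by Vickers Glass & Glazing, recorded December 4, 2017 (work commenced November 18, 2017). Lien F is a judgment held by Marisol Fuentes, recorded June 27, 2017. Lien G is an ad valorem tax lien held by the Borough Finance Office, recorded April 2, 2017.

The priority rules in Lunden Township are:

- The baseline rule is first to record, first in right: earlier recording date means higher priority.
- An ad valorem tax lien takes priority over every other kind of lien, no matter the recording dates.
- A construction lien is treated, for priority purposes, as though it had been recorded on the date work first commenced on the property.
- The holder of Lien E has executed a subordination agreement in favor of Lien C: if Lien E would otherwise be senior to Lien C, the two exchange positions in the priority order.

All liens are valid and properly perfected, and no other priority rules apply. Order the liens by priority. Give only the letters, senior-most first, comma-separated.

G, F, C, D, B, A, E

Adjusting effective dates: E's effective date is November 18, 2017, when work began.
As an ad valorem tax lien, G is senior to every other lien.
Remaining liens by effective date: F (June 27, 2017), E (November 18, 2017), D (February 12, 2018), B (August 26, 2018), A (October 13, 2018), C (October 31, 2018).
Because E would otherwise rank above C, the subordination swaps them.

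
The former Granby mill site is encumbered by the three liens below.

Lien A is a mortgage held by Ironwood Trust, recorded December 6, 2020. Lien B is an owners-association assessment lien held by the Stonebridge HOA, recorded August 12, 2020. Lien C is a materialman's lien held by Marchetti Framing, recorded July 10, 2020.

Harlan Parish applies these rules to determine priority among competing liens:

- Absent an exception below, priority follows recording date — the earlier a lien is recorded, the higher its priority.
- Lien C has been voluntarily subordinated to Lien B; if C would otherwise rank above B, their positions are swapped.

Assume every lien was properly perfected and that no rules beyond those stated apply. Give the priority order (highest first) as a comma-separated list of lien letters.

B, C, A

Sorted by effective date: C (July 10, 2020), B (August 12, 2020), A (December 6, 2020).
Because C would otherwise rank above B, the subordination swaps them.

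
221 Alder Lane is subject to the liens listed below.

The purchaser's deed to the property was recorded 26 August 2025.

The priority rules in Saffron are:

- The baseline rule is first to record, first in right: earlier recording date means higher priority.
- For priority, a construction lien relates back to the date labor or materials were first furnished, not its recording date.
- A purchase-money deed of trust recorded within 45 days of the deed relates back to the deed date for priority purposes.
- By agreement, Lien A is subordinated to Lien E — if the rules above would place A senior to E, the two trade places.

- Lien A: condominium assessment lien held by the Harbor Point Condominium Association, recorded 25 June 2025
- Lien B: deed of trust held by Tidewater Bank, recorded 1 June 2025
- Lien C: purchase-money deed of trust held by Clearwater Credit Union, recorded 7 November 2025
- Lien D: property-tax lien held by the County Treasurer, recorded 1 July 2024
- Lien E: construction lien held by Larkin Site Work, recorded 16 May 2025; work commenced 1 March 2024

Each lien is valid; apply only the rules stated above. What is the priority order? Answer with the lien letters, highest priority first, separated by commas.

E, D, B, A, C

Effective dates after the stated exceptions: C missed the 45-day window (73 days after the deed), so its recording date stands; E relates back to 1 March 2024 (work commenced).
Sorted by effective date: E (1 March 2024), D (1 July 2024), B (1 June 2025), A (25 June 2025), C (7 November 2025).
A is already junior to E, so the subordination agreement changes nothing.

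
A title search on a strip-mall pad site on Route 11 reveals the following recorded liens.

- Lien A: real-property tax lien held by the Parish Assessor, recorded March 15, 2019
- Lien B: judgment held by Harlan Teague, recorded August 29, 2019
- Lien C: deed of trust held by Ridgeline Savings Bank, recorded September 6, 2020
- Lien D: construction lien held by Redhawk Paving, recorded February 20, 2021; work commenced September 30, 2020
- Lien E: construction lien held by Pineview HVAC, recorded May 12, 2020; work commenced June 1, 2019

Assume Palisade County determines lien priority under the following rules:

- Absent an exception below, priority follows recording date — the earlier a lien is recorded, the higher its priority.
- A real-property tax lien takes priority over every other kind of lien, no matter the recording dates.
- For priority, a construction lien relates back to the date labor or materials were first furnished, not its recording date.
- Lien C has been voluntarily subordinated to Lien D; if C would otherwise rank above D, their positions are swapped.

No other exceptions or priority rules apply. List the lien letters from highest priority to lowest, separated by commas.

A, E, B, D, C

Effective dates after the stated exceptions: D is treated as recorded September 30, 2020, the work-commencement date; E's effective date is June 1, 2019, when work began.
A, as a real-property tax lien, has superpriority and ranks first.
The other liens, earliest effective date first: E (June 1, 2019), B (August 29, 2019), C (September 6, 2020), D (September 30, 2020).
C is senior to D before the subordination, so the two trade places.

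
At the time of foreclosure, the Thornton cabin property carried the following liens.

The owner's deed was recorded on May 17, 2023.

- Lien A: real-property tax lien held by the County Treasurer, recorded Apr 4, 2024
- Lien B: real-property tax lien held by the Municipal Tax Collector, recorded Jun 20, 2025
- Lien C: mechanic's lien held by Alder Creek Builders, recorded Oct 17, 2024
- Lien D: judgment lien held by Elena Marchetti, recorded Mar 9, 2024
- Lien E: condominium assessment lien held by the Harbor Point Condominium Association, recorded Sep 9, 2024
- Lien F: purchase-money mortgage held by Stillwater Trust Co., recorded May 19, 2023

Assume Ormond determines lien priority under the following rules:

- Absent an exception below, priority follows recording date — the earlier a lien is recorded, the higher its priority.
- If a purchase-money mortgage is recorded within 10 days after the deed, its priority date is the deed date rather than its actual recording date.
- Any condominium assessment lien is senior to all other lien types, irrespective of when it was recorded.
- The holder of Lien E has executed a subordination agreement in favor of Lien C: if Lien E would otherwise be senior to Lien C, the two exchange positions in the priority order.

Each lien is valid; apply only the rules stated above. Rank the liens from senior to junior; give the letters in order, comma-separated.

C, F, D, A, E, B

Effective dates after the stated exceptions: F relates back to the deed date May 17, 2023.
As a condominium assessment lien, E is senior to every other lien.
Ordering the rest by effective date: F (May 17, 2023), D (Mar 9, 2024), A (Apr 4, 2024), C (Oct 17, 2024), B (Jun 20, 2025).
The subordination applies — E was senior to C — so E and C swap.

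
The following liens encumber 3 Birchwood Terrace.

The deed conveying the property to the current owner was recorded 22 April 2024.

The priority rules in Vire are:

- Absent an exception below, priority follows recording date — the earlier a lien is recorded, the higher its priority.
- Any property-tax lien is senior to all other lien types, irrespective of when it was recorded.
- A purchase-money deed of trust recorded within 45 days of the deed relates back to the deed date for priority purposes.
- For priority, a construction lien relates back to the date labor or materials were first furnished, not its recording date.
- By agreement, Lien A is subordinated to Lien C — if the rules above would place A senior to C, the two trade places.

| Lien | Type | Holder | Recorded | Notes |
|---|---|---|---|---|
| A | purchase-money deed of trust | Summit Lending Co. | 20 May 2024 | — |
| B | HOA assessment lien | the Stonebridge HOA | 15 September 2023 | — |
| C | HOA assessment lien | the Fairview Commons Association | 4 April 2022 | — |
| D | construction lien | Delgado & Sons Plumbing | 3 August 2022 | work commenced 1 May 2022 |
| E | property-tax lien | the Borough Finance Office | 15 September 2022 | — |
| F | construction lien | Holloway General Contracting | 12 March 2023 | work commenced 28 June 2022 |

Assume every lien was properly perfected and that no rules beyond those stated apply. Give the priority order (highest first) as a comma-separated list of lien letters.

First, effective dates: A relates back to the deed date 22 April 2024; D relates back to 1 May 2022 (work commenced); F relates back to 28 June 2022 (work commenced).
E, as a property-tax lien, has superpriority and ranks first.
Remaining liens by effective date: C (4 April 2022), D (1 May 2022), F (28 June 2022), B (15 September 2023), A (22 April 2024).
A already ranks below C; the subordination has no effect.

E, C, D, F, B, A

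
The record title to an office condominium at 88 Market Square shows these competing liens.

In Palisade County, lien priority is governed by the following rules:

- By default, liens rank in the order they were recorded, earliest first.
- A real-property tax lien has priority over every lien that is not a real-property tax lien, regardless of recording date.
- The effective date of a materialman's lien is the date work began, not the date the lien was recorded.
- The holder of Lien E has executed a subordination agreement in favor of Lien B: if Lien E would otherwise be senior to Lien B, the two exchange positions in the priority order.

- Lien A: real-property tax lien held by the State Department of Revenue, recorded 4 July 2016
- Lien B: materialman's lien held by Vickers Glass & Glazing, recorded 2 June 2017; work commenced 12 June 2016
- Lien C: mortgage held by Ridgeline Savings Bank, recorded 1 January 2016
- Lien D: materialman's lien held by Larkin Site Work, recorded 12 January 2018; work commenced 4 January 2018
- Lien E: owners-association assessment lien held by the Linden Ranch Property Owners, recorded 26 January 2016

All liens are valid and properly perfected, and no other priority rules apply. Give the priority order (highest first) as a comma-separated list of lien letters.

Adjusting effective dates: B's effective date is 12 June 2016, when work began; D relates back to 4 January 2018 (work commenced).
A is a real-property tax lien, so it outranks all other liens regardless of date.
Among the remaining liens, by effective date: C (1 January 2016), E (26 January 2016), B (12 June 2016), D (4 January 2018).
The subordination applies — E was senior to B — so E and B swap.

A, C, B, E, D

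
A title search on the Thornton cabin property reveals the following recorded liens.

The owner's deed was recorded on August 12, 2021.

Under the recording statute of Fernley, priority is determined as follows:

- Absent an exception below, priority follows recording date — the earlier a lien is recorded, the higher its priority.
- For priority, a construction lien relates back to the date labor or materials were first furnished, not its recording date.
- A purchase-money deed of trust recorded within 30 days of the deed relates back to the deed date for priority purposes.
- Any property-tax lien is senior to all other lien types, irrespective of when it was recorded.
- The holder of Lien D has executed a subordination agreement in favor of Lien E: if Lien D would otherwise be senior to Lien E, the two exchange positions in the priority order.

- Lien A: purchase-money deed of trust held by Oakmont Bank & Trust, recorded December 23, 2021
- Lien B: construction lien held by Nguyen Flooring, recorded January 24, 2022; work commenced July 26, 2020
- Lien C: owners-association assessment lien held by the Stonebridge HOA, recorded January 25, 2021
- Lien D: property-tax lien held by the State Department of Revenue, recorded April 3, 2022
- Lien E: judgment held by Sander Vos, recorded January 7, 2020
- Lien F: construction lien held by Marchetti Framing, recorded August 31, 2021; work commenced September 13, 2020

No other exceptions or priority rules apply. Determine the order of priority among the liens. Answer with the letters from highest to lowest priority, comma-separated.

E, D, B, F, C, A

Adjusting effective dates: A was recorded 133 days after the deed — beyond 30 days — so no relation-back applies; B relates back to July 26, 2020 (work commenced); F's effective date is September 13, 2020, when work began.
D is a property-tax lien, so it outranks all other liens regardless of date.
Remaining liens by effective date: E (January 7, 2020), B (July 26, 2020), F (September 13, 2020), C (January 25, 2021), A (December 23, 2021).
D would otherwise be senior to E, so under the subordination agreement D and E exchange positions.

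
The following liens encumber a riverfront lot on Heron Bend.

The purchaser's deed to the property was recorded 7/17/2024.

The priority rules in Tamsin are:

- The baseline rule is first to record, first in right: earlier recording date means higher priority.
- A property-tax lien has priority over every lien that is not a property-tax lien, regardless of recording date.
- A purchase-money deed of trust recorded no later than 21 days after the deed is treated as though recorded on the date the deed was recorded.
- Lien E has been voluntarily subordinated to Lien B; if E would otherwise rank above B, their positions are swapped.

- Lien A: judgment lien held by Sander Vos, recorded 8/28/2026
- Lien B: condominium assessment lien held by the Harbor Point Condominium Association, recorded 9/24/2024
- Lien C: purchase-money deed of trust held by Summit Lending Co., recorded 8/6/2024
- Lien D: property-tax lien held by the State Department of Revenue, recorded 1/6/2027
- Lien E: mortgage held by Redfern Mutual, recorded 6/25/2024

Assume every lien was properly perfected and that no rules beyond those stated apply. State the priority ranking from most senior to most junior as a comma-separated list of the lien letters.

Adjusting effective dates: C relates back to the deed date 7/17/2024.
D is a property-tax lien, so it outranks all other liens regardless of date.
The other liens, earliest effective date first: E (6/25/2024), C (7/17/2024), B (9/24/2024), A (8/28/2026).
Because E would otherwise rank above B, the subordination swaps them.

D, B, C, E, A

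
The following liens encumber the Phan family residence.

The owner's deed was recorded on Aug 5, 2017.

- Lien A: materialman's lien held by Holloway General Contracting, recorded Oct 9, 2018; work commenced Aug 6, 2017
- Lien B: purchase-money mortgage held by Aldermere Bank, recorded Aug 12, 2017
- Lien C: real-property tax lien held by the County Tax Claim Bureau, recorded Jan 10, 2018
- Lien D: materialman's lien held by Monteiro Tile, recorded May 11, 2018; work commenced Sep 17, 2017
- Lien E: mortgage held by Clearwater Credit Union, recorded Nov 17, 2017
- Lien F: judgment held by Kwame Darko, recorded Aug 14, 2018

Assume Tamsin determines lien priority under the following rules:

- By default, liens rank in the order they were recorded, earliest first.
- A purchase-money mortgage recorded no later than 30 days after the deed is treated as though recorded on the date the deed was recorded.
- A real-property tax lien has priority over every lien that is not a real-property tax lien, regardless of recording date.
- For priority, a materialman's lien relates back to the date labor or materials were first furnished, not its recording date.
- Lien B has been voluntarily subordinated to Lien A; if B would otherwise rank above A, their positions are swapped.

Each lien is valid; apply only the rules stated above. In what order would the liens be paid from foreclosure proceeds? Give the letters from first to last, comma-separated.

Adjusting effective dates: A is treated as recorded Aug 6, 2017, the work-commencement date; B relates back to the deed date Aug 5, 2017; D relates back to Sep 17, 2017 (work commenced).
C is a real-property tax lien, so it outranks all other liens regardless of date.
Remaining liens by effective date: B (Aug 5, 2017), A (Aug 6, 2017), D (Sep 17, 2017), E (Nov 17, 2017), F (Aug 14, 2018).
The subordination applies — B was senior to A — so B and A swap.

C, A, B, D, E, F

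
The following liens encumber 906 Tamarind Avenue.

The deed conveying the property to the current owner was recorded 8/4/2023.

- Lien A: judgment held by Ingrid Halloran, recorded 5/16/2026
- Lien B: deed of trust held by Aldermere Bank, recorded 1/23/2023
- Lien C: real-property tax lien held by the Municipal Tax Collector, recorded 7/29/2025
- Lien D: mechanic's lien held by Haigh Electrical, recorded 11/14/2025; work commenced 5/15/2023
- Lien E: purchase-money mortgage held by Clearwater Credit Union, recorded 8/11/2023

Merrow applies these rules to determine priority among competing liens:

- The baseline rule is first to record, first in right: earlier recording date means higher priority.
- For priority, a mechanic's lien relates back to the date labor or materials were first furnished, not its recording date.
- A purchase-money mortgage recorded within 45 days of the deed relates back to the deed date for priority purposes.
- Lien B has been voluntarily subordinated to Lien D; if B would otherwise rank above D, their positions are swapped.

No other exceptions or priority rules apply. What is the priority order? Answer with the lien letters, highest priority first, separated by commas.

Adjusting effective dates: D relates back to 5/15/2023 (work commenced); E relates back to the deed date 8/4/2023.
Sorted by effective date: B (1/23/2023), D (5/15/2023), E (8/4/2023), C (7/29/2025), A (5/16/2026).
The subordination applies — B was senior to D — so B and D swap.

D, B, E, C, A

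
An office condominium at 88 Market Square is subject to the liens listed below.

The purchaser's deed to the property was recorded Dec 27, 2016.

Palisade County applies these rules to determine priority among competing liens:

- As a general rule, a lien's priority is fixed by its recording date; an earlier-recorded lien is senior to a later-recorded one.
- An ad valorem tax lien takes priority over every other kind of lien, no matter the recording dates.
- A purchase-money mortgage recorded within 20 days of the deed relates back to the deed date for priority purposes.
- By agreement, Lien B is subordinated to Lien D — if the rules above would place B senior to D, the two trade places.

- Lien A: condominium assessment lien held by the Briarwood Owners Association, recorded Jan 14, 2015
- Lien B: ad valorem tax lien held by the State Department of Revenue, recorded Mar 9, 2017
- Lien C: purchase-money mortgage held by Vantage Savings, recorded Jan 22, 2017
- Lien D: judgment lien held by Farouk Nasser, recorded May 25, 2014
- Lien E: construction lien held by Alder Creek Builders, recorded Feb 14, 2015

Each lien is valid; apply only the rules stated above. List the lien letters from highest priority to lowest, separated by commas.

First, effective dates: C was recorded 26 days after the deed — beyond 20 days — so no relation-back applies.
B, as an ad valorem tax lien, has superpriority and ranks first.
Remaining liens by effective date: D (May 25, 2014), A (Jan 14, 2015), E (Feb 14, 2015), C (Jan 22, 2017).
B is senior to D before the subordination, so the two trade places.

D, B, A, E, C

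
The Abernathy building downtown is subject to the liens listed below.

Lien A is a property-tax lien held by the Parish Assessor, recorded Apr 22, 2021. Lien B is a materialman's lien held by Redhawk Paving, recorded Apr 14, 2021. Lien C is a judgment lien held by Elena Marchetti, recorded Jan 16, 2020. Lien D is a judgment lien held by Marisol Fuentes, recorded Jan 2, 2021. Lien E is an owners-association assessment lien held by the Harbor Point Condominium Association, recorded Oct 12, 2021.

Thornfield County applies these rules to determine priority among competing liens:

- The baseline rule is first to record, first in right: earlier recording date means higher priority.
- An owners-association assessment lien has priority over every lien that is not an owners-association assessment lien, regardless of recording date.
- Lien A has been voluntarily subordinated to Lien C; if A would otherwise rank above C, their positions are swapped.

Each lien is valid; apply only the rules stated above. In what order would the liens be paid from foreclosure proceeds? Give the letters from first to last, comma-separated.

E is an owners-association assessment lien, so it outranks all other liens regardless of date.
The other liens, earliest effective date first: C (Jan 16, 2020), D (Jan 2, 2021), B (Apr 14, 2021), A (Apr 22, 2021).
Since A is not senior to C, the subordination leaves the order unchanged.

E, C, D, B, A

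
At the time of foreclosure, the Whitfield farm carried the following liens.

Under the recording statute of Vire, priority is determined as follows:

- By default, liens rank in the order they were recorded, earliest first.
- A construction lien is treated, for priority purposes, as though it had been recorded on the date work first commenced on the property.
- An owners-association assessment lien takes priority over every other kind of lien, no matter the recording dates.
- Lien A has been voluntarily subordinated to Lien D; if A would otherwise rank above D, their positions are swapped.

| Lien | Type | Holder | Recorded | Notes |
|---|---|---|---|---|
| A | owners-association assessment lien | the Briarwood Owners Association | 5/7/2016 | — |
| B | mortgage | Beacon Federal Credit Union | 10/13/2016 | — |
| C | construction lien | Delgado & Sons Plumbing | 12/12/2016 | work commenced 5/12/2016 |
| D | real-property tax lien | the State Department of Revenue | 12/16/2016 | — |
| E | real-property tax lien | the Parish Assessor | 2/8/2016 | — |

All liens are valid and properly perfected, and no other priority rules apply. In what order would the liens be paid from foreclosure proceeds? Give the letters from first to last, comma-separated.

D, E, C, B, A

Adjusting effective dates: C relates back to 5/12/2016 (work commenced).
As an owners-association assessment lien, A is senior to every other lien.
The other liens, earliest effective date first: E (2/8/2016), C (5/12/2016), B (10/13/2016), D (12/16/2016).
Because A would otherwise rank above D, the subordination swaps them.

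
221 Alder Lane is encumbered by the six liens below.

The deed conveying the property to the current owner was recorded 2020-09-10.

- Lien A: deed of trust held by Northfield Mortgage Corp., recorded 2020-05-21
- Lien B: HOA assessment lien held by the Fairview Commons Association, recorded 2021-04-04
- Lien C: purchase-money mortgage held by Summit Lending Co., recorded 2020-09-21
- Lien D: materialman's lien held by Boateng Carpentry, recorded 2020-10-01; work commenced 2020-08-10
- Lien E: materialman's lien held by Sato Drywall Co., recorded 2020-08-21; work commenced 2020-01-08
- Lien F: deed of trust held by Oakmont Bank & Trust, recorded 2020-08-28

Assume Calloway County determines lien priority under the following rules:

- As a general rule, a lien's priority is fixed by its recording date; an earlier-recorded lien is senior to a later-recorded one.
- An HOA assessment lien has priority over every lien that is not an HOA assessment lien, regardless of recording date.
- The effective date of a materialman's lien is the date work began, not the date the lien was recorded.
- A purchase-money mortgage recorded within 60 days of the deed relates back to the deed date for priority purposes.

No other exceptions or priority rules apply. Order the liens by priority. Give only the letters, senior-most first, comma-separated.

B, E, A, D, F, C

First, effective dates: C relates back to the deed date 2020-09-10; D is treated as recorded 2020-08-10, the work-commencement date; E is treated as recorded 2020-01-08, the work-commencement date.
As an HOA assessment lien, B is senior to every other lien.
The other liens, earliest effective date first: E (2020-01-08), A (2020-05-21), D (2020-08-10), F (2020-08-28), C (2020-09-10).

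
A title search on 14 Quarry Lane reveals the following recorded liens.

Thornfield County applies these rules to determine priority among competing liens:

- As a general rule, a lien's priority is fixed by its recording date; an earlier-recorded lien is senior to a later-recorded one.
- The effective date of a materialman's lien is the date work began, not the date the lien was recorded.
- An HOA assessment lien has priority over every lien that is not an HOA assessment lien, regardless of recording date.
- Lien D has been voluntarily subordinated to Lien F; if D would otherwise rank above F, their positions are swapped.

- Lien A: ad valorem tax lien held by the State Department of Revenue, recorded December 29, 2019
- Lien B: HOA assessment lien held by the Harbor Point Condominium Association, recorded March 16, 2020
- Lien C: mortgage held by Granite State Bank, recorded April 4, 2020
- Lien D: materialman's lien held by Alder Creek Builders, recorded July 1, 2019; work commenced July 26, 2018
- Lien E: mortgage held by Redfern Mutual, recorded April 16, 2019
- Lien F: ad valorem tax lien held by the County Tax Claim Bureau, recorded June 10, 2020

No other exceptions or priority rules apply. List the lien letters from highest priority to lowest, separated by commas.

Effective dates: D is treated as recorded July 26, 2018, the work-commencement date.
B is an HOA assessment lien, so it outranks all other liens regardless of date.
The other liens, earliest effective date first: D (July 26, 2018), E (April 16, 2019), A (December 29, 2019), C (April 4, 2020), F (June 10, 2020).
The subordination applies — D was senior to F — so D and F swap.

B, F, E, A, C, D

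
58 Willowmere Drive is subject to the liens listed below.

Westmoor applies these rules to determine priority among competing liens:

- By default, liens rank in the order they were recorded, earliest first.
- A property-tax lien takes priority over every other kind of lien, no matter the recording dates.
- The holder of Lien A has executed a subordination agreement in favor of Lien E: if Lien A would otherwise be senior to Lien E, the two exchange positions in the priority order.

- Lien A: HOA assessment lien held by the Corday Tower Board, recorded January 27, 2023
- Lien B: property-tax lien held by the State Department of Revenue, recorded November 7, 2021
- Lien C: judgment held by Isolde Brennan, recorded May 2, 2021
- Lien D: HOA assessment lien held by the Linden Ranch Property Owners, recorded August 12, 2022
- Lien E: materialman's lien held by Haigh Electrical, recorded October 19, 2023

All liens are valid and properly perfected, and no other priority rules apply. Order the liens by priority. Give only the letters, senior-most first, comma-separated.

As a property-tax lien, B is senior to every other lien.
Among the remaining liens, by effective date: C (May 2, 2021), D (August 12, 2022), A (January 27, 2023), E (October 19, 2023).
A is senior to E before the subordination, so the two trade places.

B, C, D, E, A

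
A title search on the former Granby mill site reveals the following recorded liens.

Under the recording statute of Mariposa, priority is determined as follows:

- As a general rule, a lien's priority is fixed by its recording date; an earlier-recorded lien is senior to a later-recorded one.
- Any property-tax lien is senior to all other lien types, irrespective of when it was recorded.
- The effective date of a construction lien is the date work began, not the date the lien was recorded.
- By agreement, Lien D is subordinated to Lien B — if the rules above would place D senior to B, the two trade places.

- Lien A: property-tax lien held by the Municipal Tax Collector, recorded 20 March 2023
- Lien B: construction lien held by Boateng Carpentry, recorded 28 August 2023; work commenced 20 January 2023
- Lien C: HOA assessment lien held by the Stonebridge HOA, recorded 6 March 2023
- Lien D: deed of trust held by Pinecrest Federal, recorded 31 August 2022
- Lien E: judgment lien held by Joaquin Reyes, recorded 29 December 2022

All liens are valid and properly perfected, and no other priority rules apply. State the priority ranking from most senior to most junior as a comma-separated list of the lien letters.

A, B, E, D, C

Effective dates after the stated exceptions: B is treated as recorded 20 January 2023, the work-commencement date.
A is a property-tax lien, so it outranks all other liens regardless of date.
The other liens, earliest effective date first: D (31 August 2022), E (29 December 2022), B (20 January 2023), C (6 March 2023).
D is senior to B before the subordination, so the two trade places.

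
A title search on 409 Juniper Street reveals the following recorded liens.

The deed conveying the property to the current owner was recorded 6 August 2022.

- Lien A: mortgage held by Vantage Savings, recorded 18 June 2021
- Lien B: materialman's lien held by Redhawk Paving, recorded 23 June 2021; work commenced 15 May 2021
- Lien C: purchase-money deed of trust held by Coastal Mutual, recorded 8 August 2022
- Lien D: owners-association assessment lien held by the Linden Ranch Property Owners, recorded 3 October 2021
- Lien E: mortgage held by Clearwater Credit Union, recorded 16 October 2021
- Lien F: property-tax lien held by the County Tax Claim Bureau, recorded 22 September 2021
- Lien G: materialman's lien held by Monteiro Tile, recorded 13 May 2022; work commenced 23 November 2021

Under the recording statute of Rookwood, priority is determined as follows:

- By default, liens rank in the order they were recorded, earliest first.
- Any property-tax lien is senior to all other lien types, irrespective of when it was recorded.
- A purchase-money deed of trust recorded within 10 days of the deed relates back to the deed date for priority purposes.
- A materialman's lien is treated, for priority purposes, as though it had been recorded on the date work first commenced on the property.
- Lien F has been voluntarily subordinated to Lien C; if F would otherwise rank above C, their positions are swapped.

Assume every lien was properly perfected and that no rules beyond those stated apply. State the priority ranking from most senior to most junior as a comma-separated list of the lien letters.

C, B, A, D, E, G, F

Adjusting effective dates: B is treated as recorded 15 May 2021, the work-commencement date; C's effective date is the deed date, 6 August 2022; G's effective date is 23 November 2021, when work began.
As a property-tax lien, F is senior to every other lien.
Remaining liens by effective date: B (15 May 2021), A (18 June 2021), D (3 October 2021), E (16 October 2021), G (23 November 2021), C (6 August 2022).
Because F would otherwise rank above C, the subordination swaps them.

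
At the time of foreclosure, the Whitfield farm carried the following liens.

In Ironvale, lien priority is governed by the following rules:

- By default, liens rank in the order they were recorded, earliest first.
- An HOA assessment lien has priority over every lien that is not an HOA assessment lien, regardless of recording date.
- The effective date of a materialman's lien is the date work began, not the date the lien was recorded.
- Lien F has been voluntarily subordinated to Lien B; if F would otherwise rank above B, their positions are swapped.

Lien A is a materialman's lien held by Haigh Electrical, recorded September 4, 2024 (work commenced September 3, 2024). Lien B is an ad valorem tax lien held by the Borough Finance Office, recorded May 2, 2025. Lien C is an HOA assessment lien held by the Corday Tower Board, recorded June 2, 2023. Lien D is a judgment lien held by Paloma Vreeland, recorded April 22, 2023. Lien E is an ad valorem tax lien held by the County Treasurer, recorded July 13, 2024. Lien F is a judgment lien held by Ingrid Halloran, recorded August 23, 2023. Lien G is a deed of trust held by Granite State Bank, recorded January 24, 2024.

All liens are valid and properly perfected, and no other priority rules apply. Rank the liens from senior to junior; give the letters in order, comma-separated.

First, effective dates: A relates back to September 3, 2024 (work commenced).
C is an HOA assessment lien and takes priority over every other lien.
Among the remaining liens, by effective date: D (April 22, 2023), F (August 23, 2023), G (January 24, 2024), E (July 13, 2024), A (September 3, 2024), B (May 2, 2025).
Because F would otherwise rank above B, the subordination swaps them.

C, D, B, G, E, A, F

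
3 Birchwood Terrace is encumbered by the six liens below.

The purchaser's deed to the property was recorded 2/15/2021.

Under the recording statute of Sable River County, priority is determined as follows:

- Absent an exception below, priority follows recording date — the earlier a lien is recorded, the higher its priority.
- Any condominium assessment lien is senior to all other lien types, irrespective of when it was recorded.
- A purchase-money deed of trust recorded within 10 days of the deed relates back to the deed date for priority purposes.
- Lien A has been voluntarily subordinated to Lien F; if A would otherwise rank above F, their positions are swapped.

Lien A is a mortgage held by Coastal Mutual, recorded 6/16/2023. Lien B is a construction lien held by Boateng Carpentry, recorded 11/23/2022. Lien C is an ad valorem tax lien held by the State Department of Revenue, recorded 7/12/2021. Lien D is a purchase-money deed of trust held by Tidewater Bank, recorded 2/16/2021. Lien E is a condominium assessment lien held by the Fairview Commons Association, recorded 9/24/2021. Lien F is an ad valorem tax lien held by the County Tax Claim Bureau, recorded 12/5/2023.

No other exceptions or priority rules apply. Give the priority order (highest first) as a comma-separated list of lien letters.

E, D, C, B, F, A

First, effective dates: D relates back to the deed date 2/15/2021.
E, as a condominium assessment lien, has superpriority and ranks first.
Remaining liens by effective date: D (2/15/2021), C (7/12/2021), B (11/23/2022), A (6/16/2023), F (12/5/2023).
The subordination applies — A was senior to F — so A and F swap.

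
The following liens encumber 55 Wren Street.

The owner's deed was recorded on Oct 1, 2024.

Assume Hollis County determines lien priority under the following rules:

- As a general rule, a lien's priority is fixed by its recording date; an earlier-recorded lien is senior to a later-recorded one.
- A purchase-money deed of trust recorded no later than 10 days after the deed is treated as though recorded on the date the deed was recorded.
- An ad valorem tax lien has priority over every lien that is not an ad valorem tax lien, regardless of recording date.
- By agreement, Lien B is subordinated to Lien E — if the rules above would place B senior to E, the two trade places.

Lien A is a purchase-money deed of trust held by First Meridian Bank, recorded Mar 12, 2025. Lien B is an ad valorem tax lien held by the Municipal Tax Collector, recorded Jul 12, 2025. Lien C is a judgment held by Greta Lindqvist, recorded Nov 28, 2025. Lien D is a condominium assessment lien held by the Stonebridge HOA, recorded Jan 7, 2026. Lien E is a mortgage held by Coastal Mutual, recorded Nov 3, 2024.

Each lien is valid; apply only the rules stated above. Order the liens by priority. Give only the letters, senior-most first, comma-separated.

E, B, A, C, D

First, effective dates: A was recorded 162 days after the deed — beyond 10 days — so no relation-back applies.
B, as an ad valorem tax lien, has superpriority and ranks first.
Ordering the rest by effective date: E (Nov 3, 2024), A (Mar 12, 2025), C (Nov 28, 2025), D (Jan 7, 2026).
The subordination applies — B was senior to E — so B and E swap.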